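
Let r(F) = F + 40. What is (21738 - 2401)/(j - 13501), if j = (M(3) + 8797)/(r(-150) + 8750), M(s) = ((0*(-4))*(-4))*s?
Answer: -167071680/116639843 ≈ -1.4324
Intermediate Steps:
M(s) = 0 (M(s) = (0*(-4))*s = 0*s = 0)
r(F) = 40 + F
j = 8797/8640 (j = (0 + 8797)/((40 - 150) + 8750) = 8797/(-110 + 8750) = 8797/8640 ≈ 1.0182)
(21738 - 2401)/(j - 13501) = (21738 - 2401)/(8797/8640 - 13501) = 19337/(-116639843/8640) = 19337*(-8640/116639843) = -167071680/116639843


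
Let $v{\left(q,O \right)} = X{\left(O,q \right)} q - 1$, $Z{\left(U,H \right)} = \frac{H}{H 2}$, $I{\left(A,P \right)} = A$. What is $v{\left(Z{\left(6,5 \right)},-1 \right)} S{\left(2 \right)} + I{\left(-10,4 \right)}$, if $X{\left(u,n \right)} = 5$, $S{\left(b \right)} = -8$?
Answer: $-22$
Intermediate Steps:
$Z{\left(U,H \right)} = \frac{1}{2}$ ($Z{\left(U,H \right)} = \frac{H}{2 H} = H \frac{1}{2 H} = \frac{1}{2}$)
$v{\left(q,O \right)} = -1 + 5 q$ ($v{\left(q,O \right)} = 5 q - 1 = -1 + 5 q$)
$v{\left(Z{\left(6,5 \right)},-1 \right)} S{\left(2 \right)} + I{\left(-10,4 \right)} = \left(-1 + 5 \cdot \frac{1}{2}\right) \left(-8\right) - 10 = \left(-1 + \frac{5}{2}\right) \left(-8\right) - 10 = \frac{3}{2} \left(-8\right) - 10 = -12 - 10 = -22$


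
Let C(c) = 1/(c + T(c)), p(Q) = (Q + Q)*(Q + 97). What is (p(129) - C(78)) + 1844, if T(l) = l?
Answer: 9383711/156 ≈ 60152.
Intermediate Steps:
p(Q) = 2*Q*(97 + Q) (p(Q) = (2*Q)*(97 + Q) = 2*Q*(97 + Q))
C(c) = 1/(2*c) (C(c) = 1/(c + c) = 1/(2*c))
(p(129) - C(78)) + 1844 = (2*129*(97 + 129) - 1/(2*78)) + 1844 = (2*129*226 - 1/(2*78)) + 1844 = (58308 - 1*1/156) + 1844 = (58308 - 1/156) + 1844 = 9096047/156 + 1844 = 9383711/156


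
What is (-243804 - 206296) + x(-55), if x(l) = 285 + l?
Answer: -449870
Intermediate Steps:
(-243804 - 206296) + x(-55) = (-243804 - 206296) + (285 - 55) = -450100 + 230 = -449870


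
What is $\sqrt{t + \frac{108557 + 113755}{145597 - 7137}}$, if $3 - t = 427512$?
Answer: $\frac{i \sqrt{512238601139055}}{34615} \approx 653.84 i$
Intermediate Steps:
$t = -427509$ ($t = 3 - 427512 = -427509$)
$\sqrt{t + \frac{108557 + 113755}{145597 - 7137}} = \sqrt{-427509 + \frac{108557 + 113755}{145597 - 7137}} = \sqrt{-427509 + \frac{222312}{138460}} = \sqrt{-427509 + 222312 \cdot \frac{1}{138460}} = \sqrt{-427509 + \frac{55578}{34615}} = \sqrt{- \frac{14798168457}{34615}} = \frac{i \sqrt{512238601139055}}{34615}$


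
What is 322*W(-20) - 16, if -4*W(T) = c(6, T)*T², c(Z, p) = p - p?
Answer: -16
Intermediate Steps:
c(Z, p) = 0
W(T) = 0 (W(T) = -0*T² = -¼*0 = 0)
322*W(-20) - 16 = 322*0 - 16 = 0 - 16 = -16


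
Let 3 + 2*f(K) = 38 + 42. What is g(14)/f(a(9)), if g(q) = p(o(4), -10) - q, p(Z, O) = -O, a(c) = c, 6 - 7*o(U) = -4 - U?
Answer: -8/77 ≈ -0.10390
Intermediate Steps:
o(U) = 10/7 + U/7 (o(U) = 6/7 - (-4 - U)/7 = 6/7 + (4/7 + U/7) = 10/7 + U/7)
f(K) = 77/2 (f(K) = -3/2 + (38 + 42)/2 = -3/2 + (½)*80 = -3/2 + 40 = 77/2)
g(q) = 10 - q (g(q) = -1*(-10) - q = 10 - q)
g(14)/f(a(9)) = (10 - 1*14)/(77/2) = (10 - 14)*(2/77) = -4*2/77 = -8/77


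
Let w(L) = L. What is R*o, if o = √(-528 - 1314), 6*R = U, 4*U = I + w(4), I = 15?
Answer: 19*I*√1842/24 ≈ 33.977*I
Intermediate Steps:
U = 19/4 (U = (15 + 4)/4 = (¼)*19 = 19/4 ≈ 4.7500)
R = 19/24 (R = (⅙)*(19/4) = 19/24 ≈ 0.79167)
o = I*√1842 (o = √(-1842) = I*√1842 ≈ 42.919*I)
R*o = 19*(I*√1842)/24 = 19*I*√1842/24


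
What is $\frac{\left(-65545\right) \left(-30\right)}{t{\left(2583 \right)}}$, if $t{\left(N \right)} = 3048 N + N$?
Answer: $\frac{655450}{2625189} \approx 0.24968$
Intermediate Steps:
$t{\left(N \right)} = 3049 N$
$\frac{\left(-65545\right) \left(-30\right)}{t{\left(2583 \right)}} = \frac{\left(-65545\right) \left(-30\right)}{3049 \cdot 2583} = \frac{1966350}{7875567} = 1966350 \cdot \frac{1}{7875567} = \frac{655450}{2625189}$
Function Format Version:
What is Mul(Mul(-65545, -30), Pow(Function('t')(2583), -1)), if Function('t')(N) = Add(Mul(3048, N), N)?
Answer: Rational(655450, 2625189) ≈ 0.24968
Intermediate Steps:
Function('t')(N) = Mul(3049, N)
Mul(Mul(-65545, -30), Pow(Function('t')(2583), -1)) = Mul(Mul(-65545, -30), Pow(Mul(3049, 2583), -1)) = Mul(1966350, Pow(7875567, -1)) = Mul(1966350, Rational(1, 7875567)) = Rational(655450, 2625189)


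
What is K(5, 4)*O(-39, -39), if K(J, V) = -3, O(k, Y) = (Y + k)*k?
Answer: -9126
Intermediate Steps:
O(k, Y) = k*(Y + k)
K(5, 4)*O(-39, -39) = -(-117)*(-39 - 39) = -(-117)*(-78) = -3*3042 = -9126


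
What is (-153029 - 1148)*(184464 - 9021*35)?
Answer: 20238968967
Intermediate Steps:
(-153029 - 1148)*(184464 - 9021*35) = -154177*(184464 - 315735) = -154177*(-131271) = 20238968967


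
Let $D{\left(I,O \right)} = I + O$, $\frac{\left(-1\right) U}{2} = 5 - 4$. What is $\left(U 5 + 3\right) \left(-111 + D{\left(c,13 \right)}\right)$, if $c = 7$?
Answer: $637$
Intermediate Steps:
$U = -2$ ($U = - 2 \left(5 - 4\right) = \left(-2\right) 1 = -2$)
$\left(U 5 + 3\right) \left(-111 + D{\left(c,13 \right)}\right) = \left(\left(-2\right) 5 + 3\right) \left(-111 + \left(7 + 13\right)\right) = \left(-10 + 3\right) \left(-111 + 20\right) = \left(-7\right) \left(-91\right) = 637$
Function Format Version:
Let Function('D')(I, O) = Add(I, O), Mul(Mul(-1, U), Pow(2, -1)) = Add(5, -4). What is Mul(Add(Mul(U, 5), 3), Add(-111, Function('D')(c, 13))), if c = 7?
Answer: 637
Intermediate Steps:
U = -2 (U = Mul(-2, Add(5, -4)) = Mul(-2, 1) = -2)
Mul(Add(Mul(U, 5), 3), Add(-111, Function('D')(c, 13))) = Mul(Add(Mul(-2, 5), 3), Add(-111, Add(7, 13))) = Mul(Add(-10, 3), Add(-111, 20)) = Mul(-7, -91) = 637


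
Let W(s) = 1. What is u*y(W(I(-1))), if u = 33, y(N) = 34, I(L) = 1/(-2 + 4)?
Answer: 1122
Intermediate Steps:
I(L) = ½ (I(L) = 1/2 = ½)
u*y(W(I(-1))) = 33*34 = 1122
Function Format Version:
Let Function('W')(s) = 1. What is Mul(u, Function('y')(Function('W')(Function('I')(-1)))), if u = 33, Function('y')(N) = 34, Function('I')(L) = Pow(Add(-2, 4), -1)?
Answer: 1122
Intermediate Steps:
Function('I')(L) = Rational(1, 2) (Function('I')(L) = Pow(2, -1) = Rational(1, 2))
Mul(u, Function('y')(Function('W')(Function('I')(-1)))) = Mul(33, 34) = 1122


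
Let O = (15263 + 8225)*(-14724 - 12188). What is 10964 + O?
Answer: -632098092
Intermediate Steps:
O = -632109056 (O = 23488*(-26912) = -632109056)
10964 + O = 10964 - 632109056 = -632098092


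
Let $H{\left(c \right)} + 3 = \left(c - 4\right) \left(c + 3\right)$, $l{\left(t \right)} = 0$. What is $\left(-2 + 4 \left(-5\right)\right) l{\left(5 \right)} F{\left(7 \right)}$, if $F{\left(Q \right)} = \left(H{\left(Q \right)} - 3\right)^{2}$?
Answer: $0$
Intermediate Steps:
$H{\left(c \right)} = -3 + \left(-4 + c\right) \left(3 + c\right)$ ($H{\left(c \right)} = -3 + \left(c - 4\right) \left(c + 3\right) = -3 + \left(-4 + c\right) \left(3 + c\right)$)
$F{\left(Q \right)} = \left(-18 + Q^{2} - Q\right)^{2}$ ($F{\left(Q \right)} = \left(\left(-15 + Q^{2} - Q\right) - 3\right)^{2} = \left(-18 + Q^{2} - Q\right)^{2}$)
$\left(-2 + 4 \left(-5\right)\right) l{\left(5 \right)} F{\left(7 \right)} = \left(-2 + 4 \left(-5\right)\right) 0 \left(18 + 7 - 7^{2}\right)^{2} = \left(-2 - 20\right) 0 \left(18 + 7 - 49\right)^{2} = \left(-22\right) 0 \left(18 + 7 - 49\right)^{2} = 0 \left(-24\right)^{2} = 0 \cdot 576 = 0$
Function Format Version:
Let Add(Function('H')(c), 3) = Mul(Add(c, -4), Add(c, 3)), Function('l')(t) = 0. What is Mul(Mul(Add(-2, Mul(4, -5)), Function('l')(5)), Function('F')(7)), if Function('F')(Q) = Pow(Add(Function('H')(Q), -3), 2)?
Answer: 0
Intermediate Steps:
Function('H')(c) = Add(-3, Mul(Add(-4, c), Add(3, c))) (Function('H')(c) = Add(-3, Mul(Add(c, -4), Add(c, 3))) = Add(-3, Mul(Add(-4, c), Add(3, c))))
Function('F')(Q) = Pow(Add(-18, Pow(Q, 2), Mul(-1, Q)), 2) (Function('F')(Q) = Pow(Add(Add(-15, Pow(Q, 2), Mul(-1, Q)), -3), 2) = Pow(Add(-18, Pow(Q, 2), Mul(-1, Q)), 2))
Mul(Mul(Add(-2, Mul(4, -5)), Function('l')(5)), Function('F')(7)) = Mul(Mul(Add(-2, Mul(4, -5)), 0), Pow(Add(18, 7, Mul(-1, Pow(7, 2))), 2)) = Mul(Mul(Add(-2, -20), 0), Pow(Add(18, 7, Mul(-1, 49)), 2)) = Mul(Mul(-22, 0), Pow(Add(18, 7, -49), 2)) = Mul(0, Pow(-24, 2)) = Mul(0, 576) = 0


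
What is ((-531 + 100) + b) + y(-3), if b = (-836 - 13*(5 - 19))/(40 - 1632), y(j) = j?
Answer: -345137/796 ≈ -433.59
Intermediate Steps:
b = 327/796 (b = (-836 - 13*(-14))/(-1592) = (-836 + 182)*(-1/1592) = -654*(-1/1592) = 327/796 ≈ 0.41080)
((-531 + 100) + b) + y(-3) = ((-531 + 100) + 327/796) - 3 = (-431 + 327/796) - 3 = -342749/796 - 3 = -345137/796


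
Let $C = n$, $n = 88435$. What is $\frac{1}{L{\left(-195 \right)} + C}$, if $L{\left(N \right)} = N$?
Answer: $\frac{1}{88240} \approx 1.1333 \cdot 10^{-5}$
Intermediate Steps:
$C = 88435$
$\frac{1}{L{\left(-195 \right)} + C} = \frac{1}{-195 + 88435} = \frac{1}{88240}$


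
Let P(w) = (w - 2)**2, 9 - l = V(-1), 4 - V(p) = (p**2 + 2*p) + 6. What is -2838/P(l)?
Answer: -1419/32 ≈ -44.344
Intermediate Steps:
V(p) = -2 - p**2 - 2*p (V(p) = 4 - ((p**2 + 2*p) + 6) = 4 - (6 + p**2 + 2*p) = 4 + (-6 - p**2 - 2*p) = -2 - p**2 - 2*p)
l = 10 (l = 9 - (-2 - 1*(-1)**2 - 2*(-1)) = 9 - (-2 - 1*1 + 2) = 9 - (-2 - 1 + 2) = 9 - 1*(-1) = 9 + 1 = 10)
P(w) = (-2 + w)**2
-2838/P(l) = -2838/(-2 + 10)**2 = -2838/(8**2) = -2838/64 = -2838*1/64 = -1419/32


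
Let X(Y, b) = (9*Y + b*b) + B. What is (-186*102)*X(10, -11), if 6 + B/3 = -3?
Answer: -3490848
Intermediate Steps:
B = -27 (B = -18 + 3*(-3) = -18 - 9 = -27)
X(Y, b) = -27 + b² + 9*Y (X(Y, b) = (9*Y + b*b) - 27 = (9*Y + b²) - 27 = (b² + 9*Y) - 27 = -27 + b² + 9*Y)
(-186*102)*X(10, -11) = (-186*102)*(-27 + (-11)² + 9*10) = -18972*(-27 + 121 + 90) = -18972*184 = -3490848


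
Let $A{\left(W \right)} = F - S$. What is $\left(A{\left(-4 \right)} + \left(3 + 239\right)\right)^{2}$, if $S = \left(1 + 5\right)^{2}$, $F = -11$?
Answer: $38025$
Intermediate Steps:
$S = 36$ ($S = 6^{2} = 36$)
$A{\left(W \right)} = -47$ ($A{\left(W \right)} = -11 - 36 = -47$)
$\left(A{\left(-4 \right)} + \left(3 + 239\right)\right)^{2} = \left(-47 + \left(3 + 239\right)\right)^{2} = \left(-47 + 242\right)^{2} = 195^{2} = 38025$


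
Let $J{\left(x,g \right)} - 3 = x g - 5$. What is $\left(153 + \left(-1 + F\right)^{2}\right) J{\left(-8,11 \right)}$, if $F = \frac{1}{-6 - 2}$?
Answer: $- \frac{444285}{32} \approx -13884.0$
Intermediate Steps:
$F = - \frac{1}{8}$ ($F = \frac{1}{-8} = - \frac{1}{8} \approx -0.125$)
$J{\left(x,g \right)} = -2 + g x$ ($J{\left(x,g \right)} = 3 + \left(x g - 5\right) = 3 + \left(g x - 5\right) = 3 + \left(-5 + g x\right) = -2 + g x$)
$\left(153 + \left(-1 + F\right)^{2}\right) J{\left(-8,11 \right)} = \left(153 + \left(-1 - \frac{1}{8}\right)^{2}\right) \left(-2 + 11 \left(-8\right)\right) = \left(153 + \left(- \frac{9}{8}\right)^{2}\right) \left(-2 - 88\right) = \left(153 + \frac{81}{64}\right) \left(-90\right) = \frac{9873}{64} \left(-90\right) = - \frac{444285}{32}$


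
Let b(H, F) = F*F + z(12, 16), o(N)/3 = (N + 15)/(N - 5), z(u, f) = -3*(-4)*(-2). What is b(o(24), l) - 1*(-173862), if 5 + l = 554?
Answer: 475239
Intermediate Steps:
l = 549 (l = -5 + 554 = 549)
z(u, f) = -24 (z(u, f) = 12*(-2) = -24)
o(N) = 3*(15 + N)/(-5 + N) (o(N) = 3*((N + 15)/(N - 5)) = 3*((15 + N)/(-5 + N)) = 3*(15 + N)/(-5 + N))
b(H, F) = -24 + F² (b(H, F) = F*F - 24 = F² - 24 = -24 + F²)
b(o(24), l) - 1*(-173862) = (-24 + 549²) - 1*(-173862) = (-24 + 301401) + 173862 = 301377 + 173862 = 475239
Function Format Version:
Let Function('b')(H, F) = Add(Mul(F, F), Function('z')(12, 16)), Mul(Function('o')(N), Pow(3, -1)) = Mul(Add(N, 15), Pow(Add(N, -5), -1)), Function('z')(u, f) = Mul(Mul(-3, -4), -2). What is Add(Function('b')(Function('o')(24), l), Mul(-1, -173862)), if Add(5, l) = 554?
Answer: 475239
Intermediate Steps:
l = 549 (l = Add(-5, 554) = 549)
Function('z')(u, f) = -24 (Function('z')(u, f) = Mul(12, -2) = -24)
Function('o')(N) = Mul(3, Pow(Add(-5, N), -1), Add(15, N)) (Function('o')(N) = Mul(3, Mul(Add(N, 15), Pow(Add(N, -5), -1))) = Mul(3, Mul(Add(15, N), Pow(Add(-5, N), -1))) = Mul(3, Mul(Pow(Add(-5, N), -1), Add(15, N))) = Mul(3, Pow(Add(-5, N), -1), Add(15, N)))
Function('b')(H, F) = Add(-24, Pow(F, 2)) (Function('b')(H, F) = Add(Mul(F, F), -24) = Add(Pow(F, 2), -24) = Add(-24, Pow(F, 2)))
Add(Function('b')(Function('o')(24), l), Mul(-1, -173862)) = Add(Add(-24, Pow(549, 2)), Mul(-1, -173862)) = Add(Add(-24, 301401), 173862) = Add(301377, 173862) = 475239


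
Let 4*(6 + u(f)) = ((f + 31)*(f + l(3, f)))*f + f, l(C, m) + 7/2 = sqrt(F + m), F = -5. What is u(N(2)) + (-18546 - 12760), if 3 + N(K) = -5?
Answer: -30785 - 46*I*sqrt(13) ≈ -30785.0 - 165.86*I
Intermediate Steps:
N(K) = -8 (N(K) = -3 - 5 = -8)
l(C, m) = -7/2 + sqrt(-5 + m)
u(f) = -6 + f/4 + f*(31 + f)*(-7/2 + f + sqrt(-5 + f))/4 (u(f) = -6 + (((f + 31)*(f + (-7/2 + sqrt(-5 + f))))*f + f)/4 = -6 + (((31 + f)*(-7/2 + f + sqrt(-5 + f)))*f + f)/4 = -6 + (f*(31 + f)*(-7/2 + f + sqrt(-5 + f)) + f)/4 = -6 + (f + f*(31 + f)*(-7/2 + f + sqrt(-5 + f)))/4 = -6 + (f/4 + f*(31 + f)*(-7/2 + f + sqrt(-5 + f))/4) = -6 + f/4 + f*(31 + f)*(-7/2 + f + sqrt(-5 + f))/4)
u(N(2)) + (-18546 - 12760) = (-6 - 215/8*(-8) + (1/4)*(-8)**3 + (55/8)*(-8)**2 + (1/4)*(-8)**2*sqrt(-5 - 8) + (31/4)*(-8)*sqrt(-5 - 8)) + (-18546 - 12760) = (-6 + 215 + (1/4)*(-512) + (55/8)*64 + (1/4)*64*sqrt(-13) + (31/4)*(-8)*sqrt(-13)) - 31306 = (-6 + 215 - 128 + 440 + (1/4)*64*(I*sqrt(13)) + (31/4)*(-8)*(I*sqrt(13))) - 31306 = (-6 + 215 - 128 + 440 + 16*I*sqrt(13) - 62*I*sqrt(13)) - 31306 = (521 - 46*I*sqrt(13)) - 31306 = -30785 - 46*I*sqrt(13)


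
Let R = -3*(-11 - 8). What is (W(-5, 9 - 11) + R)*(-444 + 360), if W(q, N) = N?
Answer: -4620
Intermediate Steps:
R = 57 (R = -3*(-19) = 57)
(W(-5, 9 - 11) + R)*(-444 + 360) = ((9 - 11) + 57)*(-444 + 360) = (-2 + 57)*(-84) = 55*(-84) = -4620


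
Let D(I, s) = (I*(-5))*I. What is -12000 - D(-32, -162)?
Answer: -6880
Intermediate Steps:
D(I, s) = -5*I² (D(I, s) = (-5*I)*I = -5*I²)
-12000 - D(-32, -162) = -12000 - (-5)*(-32)² = -12000 - (-5)*1024 = -12000 - 1*(-5120) = -12000 + 5120 = -6880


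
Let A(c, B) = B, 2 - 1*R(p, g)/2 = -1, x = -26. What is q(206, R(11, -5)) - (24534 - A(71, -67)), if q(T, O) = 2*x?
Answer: -24653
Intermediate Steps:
R(p, g) = 6 (R(p, g) = 4 - 2*(-1) = 4 + 2 = 6)
q(T, O) = -52 (q(T, O) = 2*(-26) = -52)
q(206, R(11, -5)) - (24534 - A(71, -67)) = -52 - (24534 - 1*(-67)) = -52 - (24534 + 67) = -52 - 1*24601 = -52 - 24601 = -24653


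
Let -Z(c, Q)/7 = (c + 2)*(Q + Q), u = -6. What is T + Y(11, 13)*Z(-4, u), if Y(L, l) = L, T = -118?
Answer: -1966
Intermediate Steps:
Z(c, Q) = -14*Q*(2 + c) (Z(c, Q) = -7*(c + 2)*(Q + Q) = -7*(2 + c)*2*Q = -14*Q*(2 + c))
T + Y(11, 13)*Z(-4, u) = -118 + 11*(-14*(-6)*(2 - 4)) = -118 + 11*(-14*(-6)*(-2)) = -118 + 11*(-168) = -118 - 1848 = -1966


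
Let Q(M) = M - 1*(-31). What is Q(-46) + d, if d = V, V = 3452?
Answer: 3437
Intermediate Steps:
Q(M) = 31 + M (Q(M) = M + 31 = 31 + M)
d = 3452
Q(-46) + d = (31 - 46) + 3452 = -15 + 3452 = 3437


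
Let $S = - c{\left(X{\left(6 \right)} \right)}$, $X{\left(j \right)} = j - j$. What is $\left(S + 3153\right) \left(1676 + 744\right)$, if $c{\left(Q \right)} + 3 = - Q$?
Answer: $7637520$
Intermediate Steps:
$X{\left(j \right)} = 0$
$c{\left(Q \right)} = -3 - Q$
$S = 3$ ($S = - (-3 - 0) = - (-3 + 0) = \left(-1\right) \left(-3\right) = 3$)
$\left(S + 3153\right) \left(1676 + 744\right) = \left(3 + 3153\right) \left(1676 + 744\right) = 3156 \cdot 2420 = 7637520$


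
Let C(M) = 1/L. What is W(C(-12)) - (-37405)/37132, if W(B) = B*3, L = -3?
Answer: 273/37132 ≈ 0.0073522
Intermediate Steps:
C(M) = -⅓ (C(M) = 1/(-3) = -⅓)
W(B) = 3*B
W(C(-12)) - (-37405)/37132 = 3*(-⅓) - (-37405)/37132 = -1 - (-37405)/37132 = -1 - 1*(-37405/37132) = -1 + 37405/37132 = 273/37132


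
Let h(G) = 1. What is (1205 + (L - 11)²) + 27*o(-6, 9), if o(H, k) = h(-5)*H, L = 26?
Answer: 1268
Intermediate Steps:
o(H, k) = H (o(H, k) = 1*H = H)
(1205 + (L - 11)²) + 27*o(-6, 9) = (1205 + (26 - 11)²) + 27*(-6) = (1205 + 15²) - 162 = (1205 + 225) - 162 = 1430 - 162 = 1268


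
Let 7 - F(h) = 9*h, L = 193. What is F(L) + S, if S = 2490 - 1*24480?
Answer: -23720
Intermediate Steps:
S = -21990 (S = 2490 - 24480 = -21990)
F(h) = 7 - 9*h
F(L) + S = (7 - 9*193) - 21990 = (7 - 1737) - 21990 = -1730 - 21990 = -23720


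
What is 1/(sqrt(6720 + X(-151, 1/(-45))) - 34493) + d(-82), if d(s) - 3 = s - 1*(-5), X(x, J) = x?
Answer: -88042310013/1189760480 - sqrt(6569)/1189760480 ≈ -74.000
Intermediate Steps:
d(s) = 8 + s (d(s) = 3 + (s - 1*(-5)) = 3 + (s + 5) = 3 + (5 + s) = 8 + s)
1/(sqrt(6720 + X(-151, 1/(-45))) - 34493) + d(-82) = 1/(sqrt(6720 - 151) - 34493) + (8 - 82) = 1/(sqrt(6569) - 34493) - 74 = 1/(-34493 + sqrt(6569)) - 74 = -74 + 1/(-34493 + sqrt(6569))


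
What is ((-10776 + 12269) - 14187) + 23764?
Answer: 11070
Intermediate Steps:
((-10776 + 12269) - 14187) + 23764 = (1493 - 14187) + 23764 = -12694 + 23764 = 11070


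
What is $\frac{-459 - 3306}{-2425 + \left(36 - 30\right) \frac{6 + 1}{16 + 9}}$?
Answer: $\frac{94125}{60583} \approx 1.5537$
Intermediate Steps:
$\frac{-459 - 3306}{-2425 + \left(36 - 30\right) \frac{6 + 1}{16 + 9}} = - \frac{3765}{-2425 + 6 \cdot \frac{7}{25}} = - \frac{3765}{-2425 + \frac{42}{25}} = - \frac{3765}{- \frac{60583}{25}} = \left(-3765\right) \left(- \frac{25}{60583}\right) = \frac{94125}{60583}$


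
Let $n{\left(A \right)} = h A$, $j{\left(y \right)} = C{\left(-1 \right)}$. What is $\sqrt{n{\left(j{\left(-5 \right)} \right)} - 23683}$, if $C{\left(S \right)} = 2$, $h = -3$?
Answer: $i \sqrt{23689} \approx 153.91 i$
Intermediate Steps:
$j{\left(y \right)} = 2$
$n{\left(A \right)} = - 3 A$
$\sqrt{n{\left(j{\left(-5 \right)} \right)} - 23683} = \sqrt{\left(-3\right) 2 - 23683} = \sqrt{-6 - 23683} = \sqrt{-23689} = i \sqrt{23689}$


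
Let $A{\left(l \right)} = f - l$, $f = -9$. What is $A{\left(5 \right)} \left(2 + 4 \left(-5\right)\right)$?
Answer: $252$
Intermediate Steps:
$A{\left(l \right)} = -9 - l$
$A{\left(5 \right)} \left(2 + 4 \left(-5\right)\right) = \left(-9 - 5\right) \left(2 + 4 \left(-5\right)\right) = \left(-9 - 5\right) \left(2 - 20\right) = \left(-14\right) \left(-18\right) = 252$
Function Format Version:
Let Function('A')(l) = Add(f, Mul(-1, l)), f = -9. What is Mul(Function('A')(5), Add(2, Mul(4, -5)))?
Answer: 252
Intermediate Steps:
Function('A')(l) = Add(-9, Mul(-1, l))
Mul(Function('A')(5), Add(2, Mul(4, -5))) = Mul(Add(-9, Mul(-1, 5)), Add(2, Mul(4, -5))) = Mul(Add(-9, -5), Add(2, -20)) = Mul(-14, -18) = 252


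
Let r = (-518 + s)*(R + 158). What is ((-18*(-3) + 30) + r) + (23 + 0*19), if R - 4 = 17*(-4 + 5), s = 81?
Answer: -78116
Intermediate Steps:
R = 21 (R = 4 + 17*(-4 + 5) = 4 + 17*1 = 4 + 17 = 21)
r = -78223 (r = (-518 + 81)*(21 + 158) = -437*179 = -78223)
((-18*(-3) + 30) + r) + (23 + 0*19) = ((-18*(-3) + 30) - 78223) + (23 + 0*19) = ((54 + 30) - 78223) + (23 + 0) = (84 - 78223) + 23 = -78139 + 23 = -78116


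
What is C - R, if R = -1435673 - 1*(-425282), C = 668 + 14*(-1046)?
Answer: 996415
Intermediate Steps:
C = -13976 (C = 668 - 14644 = -13976)
R = -1010391 (R = -1435673 + 425282 = -1010391)
C - R = -13976 - 1*(-1010391) = -13976 + 1010391 = 996415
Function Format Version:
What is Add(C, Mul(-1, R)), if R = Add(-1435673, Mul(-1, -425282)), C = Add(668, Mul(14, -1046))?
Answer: 996415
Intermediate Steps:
C = -13976 (C = Add(668, -14644) = -13976)
R = -1010391 (R = Add(-1435673, 425282) = -1010391)
Add(C, Mul(-1, R)) = Add(-13976, Mul(-1, -1010391)) = Add(-13976, 1010391) = 996415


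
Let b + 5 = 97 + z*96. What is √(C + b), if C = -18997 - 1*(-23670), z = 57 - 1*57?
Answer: √4765 ≈ 69.029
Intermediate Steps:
z = 0 (z = 57 - 57 = 0)
C = 4673 (C = -18997 + 23670 = 4673)
b = 92 (b = -5 + (97 + 0*96) = -5 + (97 + 0) = -5 + 97 = 92)
√(C + b) = √(4673 + 92) = √4765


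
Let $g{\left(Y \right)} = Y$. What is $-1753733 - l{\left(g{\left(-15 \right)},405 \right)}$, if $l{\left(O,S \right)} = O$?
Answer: $-1753718$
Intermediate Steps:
$-1753733 - l{\left(g{\left(-15 \right)},405 \right)} = -1753733 - -15 = -1753733 + 15 = -1753718$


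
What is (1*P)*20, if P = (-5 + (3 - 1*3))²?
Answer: 500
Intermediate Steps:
P = 25 (P = (-5 + (3 - 3))² = (-5 + 0)² = (-5)² = 25)
(1*P)*20 = (1*25)*20 = 25*20 = 500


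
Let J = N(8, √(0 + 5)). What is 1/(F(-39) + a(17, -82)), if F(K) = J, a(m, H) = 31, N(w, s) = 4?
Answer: 1/35 ≈ 0.028571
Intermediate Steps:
J = 4
F(K) = 4
1/(F(-39) + a(17, -82)) = 1/(4 + 31) = 1/35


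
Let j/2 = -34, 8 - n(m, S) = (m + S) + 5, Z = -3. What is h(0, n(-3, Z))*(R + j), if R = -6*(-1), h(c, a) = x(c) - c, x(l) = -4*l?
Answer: 0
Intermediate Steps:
n(m, S) = 3 - S - m (n(m, S) = 8 - ((m + S) + 5) = 8 - ((S + m) + 5) = 8 - (5 + S + m) = 8 + (-5 - S - m) = 3 - S - m)
h(c, a) = -5*c (h(c, a) = -4*c - c = -5*c)
j = -68 (j = 2*(-34) = -68)
R = 6
h(0, n(-3, Z))*(R + j) = (-5*0)*(6 - 68) = 0*(-62) = 0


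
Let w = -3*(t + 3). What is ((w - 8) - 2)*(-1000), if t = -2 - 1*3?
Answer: 4000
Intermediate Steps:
t = -5 (t = -2 - 3 = -5)
w = 6 (w = -3*(-5 + 3) = -3*(-2) = 6)
((w - 8) - 2)*(-1000) = ((6 - 8) - 2)*(-1000) = (-2 - 2)*(-1000) = -4*(-1000) = 4000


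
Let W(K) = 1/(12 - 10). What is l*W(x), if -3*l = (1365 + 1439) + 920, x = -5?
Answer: -1862/3 ≈ -620.67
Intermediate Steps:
W(K) = ½ (W(K) = 1/2 = ½)
l = -3724/3 (l = -((1365 + 1439) + 920)/3 = -(2804 + 920)/3 = -⅓*3724 = -3724/3 ≈ -1241.3)
l*W(x) = -3724/3*½ = -1862/3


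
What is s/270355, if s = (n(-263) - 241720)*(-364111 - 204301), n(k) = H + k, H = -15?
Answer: 137554567176/270355 ≈ 5.0879e+5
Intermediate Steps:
n(k) = -15 + k
s = 137554567176 (s = ((-15 - 263) - 241720)*(-364111 - 204301) = (-278 - 241720)*(-568412) = -241998*(-568412) = 137554567176)
s/270355 = 137554567176/270355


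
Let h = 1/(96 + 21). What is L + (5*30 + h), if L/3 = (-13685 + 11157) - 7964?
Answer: -3665141/117 ≈ -31326.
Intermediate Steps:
h = 1/117 ≈ 0.0085470
L = -31476 (L = 3*((-13685 + 11157) - 7964) = 3*(-2528 - 7964) = 3*(-10492) = -31476)
L + (5*30 + h) = -31476 + (5*30 + 1/117) = -31476 + (150 + 1/117) = -31476 + 17551/117 = -3665141/117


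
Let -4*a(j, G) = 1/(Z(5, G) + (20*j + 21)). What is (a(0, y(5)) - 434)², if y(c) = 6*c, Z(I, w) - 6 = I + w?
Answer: 11584862689/61504 ≈ 1.8836e+5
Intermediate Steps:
Z(I, w) = 6 + I + w (Z(I, w) = 6 + (I + w) = 6 + I + w)
a(j, G) = -1/(4*(32 + G + 20*j)) (a(j, G) = -1/(4*((6 + 5 + G) + (20*j + 21))) = -1/(4*((11 + G) + (21 + 20*j))) = -1/(4*(32 + G + 20*j)))
(a(0, y(5)) - 434)² = (-1/(128 + 4*(6*5) + 80*0) - 434)² = (-1/(128 + 4*30 + 0) - 434)² = (-1/(128 + 120 + 0) - 434)² = (-1/248 - 434)² = (-107633/248)² = 11584862689/61504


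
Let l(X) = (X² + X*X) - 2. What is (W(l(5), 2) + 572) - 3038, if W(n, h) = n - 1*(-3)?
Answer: -2415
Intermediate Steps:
l(X) = -2 + 2*X² (l(X) = (X² + X²) - 2 = 2*X² - 2 = -2 + 2*X²)
W(n, h) = 3 + n (W(n, h) = n + 3 = 3 + n)
(W(l(5), 2) + 572) - 3038 = ((3 + (-2 + 2*5²)) + 572) - 3038 = ((3 + (-2 + 2*25)) + 572) - 3038 = ((3 + (-2 + 50)) + 572) - 3038 = ((3 + 48) + 572) - 3038 = (51 + 572) - 3038 = 623 - 3038 = -2415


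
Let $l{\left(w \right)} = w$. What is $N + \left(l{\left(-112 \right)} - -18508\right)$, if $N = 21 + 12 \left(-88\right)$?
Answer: $17361$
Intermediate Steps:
$N = -1035$ ($N = 21 - 1056 = -1035$)
$N + \left(l{\left(-112 \right)} - -18508\right) = -1035 - -18396 = -1035 + \left(-112 + 18508\right) = -1035 + 18396 = 17361$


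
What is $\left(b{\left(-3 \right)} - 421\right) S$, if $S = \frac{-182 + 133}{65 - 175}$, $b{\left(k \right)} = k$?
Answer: $- \frac{10388}{55} \approx -188.87$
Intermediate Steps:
$S = \frac{49}{110}$ ($S = - \frac{49}{-110} = \left(-49\right) \left(- \frac{1}{110}\right) = \frac{49}{110} \approx 0.44545$)
$\left(b{\left(-3 \right)} - 421\right) S = \left(-3 - 421\right) \frac{49}{110} = \left(-424\right) \frac{49}{110} = - \frac{10388}{55}$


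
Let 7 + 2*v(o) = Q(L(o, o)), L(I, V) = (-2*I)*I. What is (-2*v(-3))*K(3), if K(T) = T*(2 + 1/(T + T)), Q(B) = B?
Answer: 325/2 ≈ 162.50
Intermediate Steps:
L(I, V) = -2*I²
v(o) = -7/2 - o² (v(o) = -7/2 + (-2*o²)/2 = -7/2 - o²)
K(T) = T*(2 + 1/(2*T))
(-2*v(-3))*K(3) = (-2*(-7/2 - 1*(-3)²))*(½ + 2*3) = (-2*(-7/2 - 1*9))*(½ + 6) = -2*(-7/2 - 9)*(13/2) = -2*(-25/2)*(13/2) = 25*(13/2) = 325/2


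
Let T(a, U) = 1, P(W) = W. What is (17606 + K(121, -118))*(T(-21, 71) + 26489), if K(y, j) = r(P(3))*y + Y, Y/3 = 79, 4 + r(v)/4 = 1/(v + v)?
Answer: 423513290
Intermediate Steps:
r(v) = -16 + 2/v (r(v) = -16 + 4/(v + v) = -16 + 4/((2*v)) = -16 + 4*(1/(2*v)) = -16 + 2/v)
Y = 237 (Y = 3*79 = 237)
K(y, j) = 237 - 46*y/3 (K(y, j) = (-16 + 2/3)*y + 237 = (-16 + 2*(⅓))*y + 237 = (-16 + ⅔)*y + 237 = -46*y/3 + 237 = 237 - 46*y/3)
(17606 + K(121, -118))*(T(-21, 71) + 26489) = (17606 + (237 - 46/3*121))*(1 + 26489) = (17606 + (237 - 5566/3))*26490 = (17606 - 4855/3)*26490 = (47963/3)*26490 = 423513290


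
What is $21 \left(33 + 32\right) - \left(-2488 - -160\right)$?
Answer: $3693$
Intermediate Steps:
$21 \left(33 + 32\right) - \left(-2488 - -160\right) = 21 \cdot 65 - \left(-2488 + 160\right) = 1365 - -2328 = 1365 + 2328 = 3693$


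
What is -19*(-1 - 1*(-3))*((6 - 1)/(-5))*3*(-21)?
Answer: -2394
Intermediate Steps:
-19*(-1 - 1*(-3))*((6 - 1)/(-5))*3*(-21) = -19*(-1 + 3)*(5*(-1/5))*3*(-21) = -19*2*(-1)*3*(-21) = -(-38)*3*(-21) = -19*(-6)*(-21) = 114*(-21) = -2394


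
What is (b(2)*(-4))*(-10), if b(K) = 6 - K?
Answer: 160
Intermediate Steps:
(b(2)*(-4))*(-10) = ((6 - 1*2)*(-4))*(-10) = ((6 - 2)*(-4))*(-10) = (4*(-4))*(-10) = -16*(-10) = 160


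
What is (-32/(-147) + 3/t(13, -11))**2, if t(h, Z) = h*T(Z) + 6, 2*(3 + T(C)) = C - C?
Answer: 42025/2614689 ≈ 0.016073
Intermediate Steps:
T(C) = -3 (T(C) = -3 + (C - C)/2 = -3 + (1/2)*0 = -3 + 0 = -3)
t(h, Z) = 6 - 3*h (t(h, Z) = h*(-3) + 6 = -3*h + 6 = 6 - 3*h)
(-32/(-147) + 3/t(13, -11))**2 = (-32/(-147) + 3/(6 - 3*13))**2 = (-32*(-1/147) + 3/(6 - 39))**2 = (32/147 + 3/(-33))**2 = (32/147 + 3*(-1/33))**2 = (32/147 - 1/11)**2 = (205/1617)**2 = 42025/2614689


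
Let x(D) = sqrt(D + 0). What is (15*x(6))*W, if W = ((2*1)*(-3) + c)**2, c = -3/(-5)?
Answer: 2187*sqrt(6)/5 ≈ 1071.4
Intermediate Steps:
c = 3/5 (c = -3*(-1/5) = 3/5 ≈ 0.60000)
W = 729/25 (W = ((2*1)*(-3) + 3/5)**2 = (2*(-3) + 3/5)**2 = (-6 + 3/5)**2 = (-27/5)**2 = 729/25 ≈ 29.160)
x(D) = sqrt(D)
(15*x(6))*W = (15*sqrt(6))*(729/25) = 2187*sqrt(6)/5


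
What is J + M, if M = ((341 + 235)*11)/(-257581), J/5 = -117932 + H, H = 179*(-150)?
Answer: -186465468046/257581 ≈ -7.2391e+5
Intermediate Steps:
H = -26850
J = -723910 (J = 5*(-117932 - 26850) = 5*(-144782) = -723910)
M = -6336/257581 (M = (576*11)*(-1/257581) = 6336*(-1/257581) = -6336/257581 ≈ -0.024598)
J + M = -723910 - 6336/257581 = -186465468046/257581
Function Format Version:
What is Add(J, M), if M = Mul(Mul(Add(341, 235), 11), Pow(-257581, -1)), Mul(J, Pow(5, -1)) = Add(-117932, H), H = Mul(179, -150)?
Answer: Rational(-186465468046, 257581) ≈ -7.2391e+5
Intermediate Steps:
H = -26850
J = -723910 (J = Mul(5, Add(-117932, -26850)) = Mul(5, -144782) = -723910)
M = Rational(-6336, 257581) (M = Mul(Mul(576, 11), Rational(-1, 257581)) = Mul(6336, Rational(-1, 257581)) = Rational(-6336, 257581) ≈ -0.024598)
Add(J, M) = Add(-723910, Rational(-6336, 257581)) = Rational(-186465468046, 257581)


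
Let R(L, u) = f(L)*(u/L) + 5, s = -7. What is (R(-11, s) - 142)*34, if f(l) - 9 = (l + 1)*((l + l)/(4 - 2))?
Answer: -22916/11 ≈ -2083.3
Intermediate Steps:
f(l) = 9 + l*(1 + l) (f(l) = 9 + (l + 1)*((l + l)/(4 - 2)) = 9 + (1 + l)*((2*l)/2) = 9 + (1 + l)*((2*l)*(½)) = 9 + (1 + l)*l = 9 + l*(1 + l))
R(L, u) = 5 + u*(9 + L + L²)/L (R(L, u) = (9 + L + L²)*(u/L) + 5 = u*(9 + L + L²)/L + 5 = 5 + u*(9 + L + L²)/L)
(R(-11, s) - 142)*34 = ((5 - 7 - 11*(-7) + 9*(-7)/(-11)) - 142)*34 = ((5 - 7 + 77 + 9*(-7)*(-1/11)) - 142)*34 = ((5 - 7 + 77 + 63/11) - 142)*34 = (888/11 - 142)*34 = -674/11*34 = -22916/11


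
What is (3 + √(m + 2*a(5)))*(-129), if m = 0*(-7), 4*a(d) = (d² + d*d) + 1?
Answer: -387 - 129*√102/2 ≈ -1038.4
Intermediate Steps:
a(d) = ¼ + d²/2 (a(d) = ((d² + d*d) + 1)/4 = ((d² + d²) + 1)/4 = (2*d² + 1)/4 = (1 + 2*d²)/4 = ¼ + d²/2)
m = 0
(3 + √(m + 2*a(5)))*(-129) = (3 + √(0 + 2*(¼ + (½)*5²)))*(-129) = (3 + √(0 + 2*(¼ + (½)*25)))*(-129) = (3 + √(0 + 2*(¼ + 25/2)))*(-129) = (3 + √(0 + 2*(51/4)))*(-129) = (3 + √(0 + 51/2))*(-129) = (3 + √(51/2))*(-129) = (3 + √102/2)*(-129) = -387 - 129*√102/2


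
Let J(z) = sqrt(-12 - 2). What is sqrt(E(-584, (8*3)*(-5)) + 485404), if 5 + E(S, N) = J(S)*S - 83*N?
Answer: sqrt(495359 - 584*I*sqrt(14)) ≈ 703.82 - 1.552*I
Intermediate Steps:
J(z) = I*sqrt(14) (J(z) = sqrt(-14) = I*sqrt(14))
E(S, N) = -5 - 83*N + I*S*sqrt(14) (E(S, N) = -5 + ((I*sqrt(14))*S - 83*N) = -5 + (I*S*sqrt(14) - 83*N) = -5 + (-83*N + I*S*sqrt(14)) = -5 - 83*N + I*S*sqrt(14))
sqrt(E(-584, (8*3)*(-5)) + 485404) = sqrt((-5 - 83*8*3*(-5) + I*(-584)*sqrt(14)) + 485404) = sqrt((-5 - 1992*(-5) - 584*I*sqrt(14)) + 485404) = sqrt((-5 - 83*(-120) - 584*I*sqrt(14)) + 485404) = sqrt((-5 + 9960 - 584*I*sqrt(14)) + 485404) = sqrt((9955 - 584*I*sqrt(14)) + 485404) = sqrt(495359 - 584*I*sqrt(14))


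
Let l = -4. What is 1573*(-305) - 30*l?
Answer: -479645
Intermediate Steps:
1573*(-305) - 30*l = 1573*(-305) - 30*(-4) = -479765 + 120 = -479645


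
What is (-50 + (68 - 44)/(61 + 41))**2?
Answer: 715716/289 ≈ 2476.5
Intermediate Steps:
(-50 + (68 - 44)/(61 + 41))**2 = (-50 + 24/102)**2 = (-50 + 24*(1/102))**2 = (-50 + 4/17)**2 = (-846/17)**2 = 715716/289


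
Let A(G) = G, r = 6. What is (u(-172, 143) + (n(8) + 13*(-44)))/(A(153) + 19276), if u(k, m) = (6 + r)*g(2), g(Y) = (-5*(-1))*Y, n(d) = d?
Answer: -444/19429 ≈ -0.022852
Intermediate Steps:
g(Y) = 5*Y
u(k, m) = 120 (u(k, m) = (6 + 6)*(5*2) = 12*10 = 120)
(u(-172, 143) + (n(8) + 13*(-44)))/(A(153) + 19276) = (120 + (8 + 13*(-44)))/(153 + 19276) = (120 + (8 - 572))/19429 = (120 - 564)*(1/19429) = -444*1/19429 = -444/19429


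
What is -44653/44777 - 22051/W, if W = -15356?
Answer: 301686159/687595612 ≈ 0.43876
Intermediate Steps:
-44653/44777 - 22051/W = -44653/44777 - 22051/(-15356) = -44653*1/44777 - 22051*(-1/15356) = -44653/44777 + 22051/15356 = 301686159/687595612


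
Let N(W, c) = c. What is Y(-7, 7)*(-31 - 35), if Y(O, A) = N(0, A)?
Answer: -462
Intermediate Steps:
Y(O, A) = A
Y(-7, 7)*(-31 - 35) = 7*(-31 - 35) = 7*(-66) = -462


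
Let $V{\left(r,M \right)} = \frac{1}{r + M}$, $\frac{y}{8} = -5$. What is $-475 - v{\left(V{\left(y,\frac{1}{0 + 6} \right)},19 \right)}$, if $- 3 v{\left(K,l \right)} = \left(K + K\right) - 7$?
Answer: $- \frac{342260}{717} \approx -477.35$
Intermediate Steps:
$y = -40$ ($y = 8 \left(-5\right) = -40$)
$V{\left(r,M \right)} = \frac{1}{M + r}$
$v{\left(K,l \right)} = \frac{7}{3} - \frac{2 K}{3}$ ($v{\left(K,l \right)} = - \frac{\left(K + K\right) - 7}{3} = - \frac{2 K - 7}{3} = - \frac{-7 + 2 K}{3} = \frac{7}{3} - \frac{2 K}{3}$)
$-475 - v{\left(V{\left(y,\frac{1}{0 + 6} \right)},19 \right)} = -475 - \left(\frac{7}{3} - \frac{2}{3 \left(\frac{1}{0 + 6} - 40\right)}\right) = -475 - \left(\frac{7}{3} - \frac{2}{3 \left(\frac{1}{6} - 40\right)}\right) = -475 - \left(\frac{7}{3} - \frac{2}{3 \left(- \frac{239}{6}\right)}\right) = -475 - \left(\frac{7}{3} - - \frac{4}{239}\right) = -475 - \left(\frac{7}{3} + \frac{4}{239}\right) = -475 - \frac{1685}{717} = - \frac{342260}{717}$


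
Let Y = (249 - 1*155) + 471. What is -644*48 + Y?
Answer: -30347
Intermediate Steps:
Y = 565 (Y = (249 - 155) + 471 = 94 + 471 = 565)
-644*48 + Y = -644*48 + 565 = -30912 + 565 = -30347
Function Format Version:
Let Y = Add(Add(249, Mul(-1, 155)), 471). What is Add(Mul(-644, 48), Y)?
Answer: -30347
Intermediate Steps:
Y = 565 (Y = Add(Add(249, -155), 471) = Add(94, 471) = 565)
Add(Mul(-644, 48), Y) = Add(Mul(-644, 48), 565) = Add(-30912, 565) = -30347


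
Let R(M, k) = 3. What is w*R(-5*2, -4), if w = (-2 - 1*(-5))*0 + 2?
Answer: 6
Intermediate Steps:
w = 2 (w = (-2 + 5)*0 + 2 = 3*0 + 2 = 0 + 2 = 2)
w*R(-5*2, -4) = 2*3 = 6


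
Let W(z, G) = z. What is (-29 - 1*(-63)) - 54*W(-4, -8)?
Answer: 250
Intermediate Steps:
(-29 - 1*(-63)) - 54*W(-4, -8) = (-29 - 1*(-63)) - 54*(-4) = (-29 + 63) + 216 = 34 + 216 = 250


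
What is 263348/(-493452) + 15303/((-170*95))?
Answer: -2951091539/1992312450 ≈ -1.4812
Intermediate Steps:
263348/(-493452) + 15303/((-170*95)) = 263348*(-1/493452) + 15303/(-16150) = -65837/123363 + 15303*(-1/16150) = -65837/123363 - 15303/16150 = -2951091539/1992312450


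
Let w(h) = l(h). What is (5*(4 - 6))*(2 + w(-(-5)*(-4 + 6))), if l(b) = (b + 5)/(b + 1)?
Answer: -370/11 ≈ -33.636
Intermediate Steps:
l(b) = (5 + b)/(1 + b)
w(h) = (5 + h)/(1 + h)
(5*(4 - 6))*(2 + w(-(-5)*(-4 + 6))) = (5*(4 - 6))*(2 + (5 - (-5)*(-4 + 6))/(1 - (-5)*(-4 + 6))) = (5*(-2))*(2 + (5 - (-5)*2)/(1 - (-5)*2)) = -10*(2 + (5 - 5*(-2))/(1 - 5*(-2))) = -10*(2 + (5 + 10)/(1 + 10)) = -10*(2 + 15/11) = -10*37/11 = -370/11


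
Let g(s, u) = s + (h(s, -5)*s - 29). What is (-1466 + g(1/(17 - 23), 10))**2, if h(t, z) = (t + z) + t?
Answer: 723448609/324 ≈ 2.2329e+6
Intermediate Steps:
h(t, z) = z + 2*t
g(s, u) = -29 + s + s*(-5 + 2*s) (g(s, u) = s + ((-5 + 2*s)*s - 29) = s + (s*(-5 + 2*s) - 29) = s + (-29 + s*(-5 + 2*s)) = -29 + s + s*(-5 + 2*s))
(-1466 + g(1/(17 - 23), 10))**2 = (-1466 + (-29 + 1/(17 - 23) + (-5 + 2/(17 - 23))/(17 - 23)))**2 = (-1466 + (-29 + 1/(-6) + (-5 + 2/(-6))/(-6)))**2 = (-1466 + (-29 - 1/6 - (-5 + 2*(-1/6))/6))**2 = (-1466 + (-29 - 1/6 - (-5 - 1/3)/6))**2 = (-1466 + (-29 - 1/6 - 1/6*(-16/3)))**2 = (-1466 + (-29 - 1/6 + 8/9))**2 = (-1466 - 509/18)**2 = (-26897/18)**2 = 723448609/324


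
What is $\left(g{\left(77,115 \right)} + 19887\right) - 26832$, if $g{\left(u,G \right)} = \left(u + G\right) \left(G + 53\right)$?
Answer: $25311$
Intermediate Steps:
$g{\left(u,G \right)} = \left(53 + G\right) \left(G + u\right)$ ($g{\left(u,G \right)} = \left(G + u\right) \left(53 + G\right) = \left(53 + G\right) \left(G + u\right)$)
$\left(g{\left(77,115 \right)} + 19887\right) - 26832 = \left(\left(115^{2} + 53 \cdot 115 + 53 \cdot 77 + 115 \cdot 77\right) + 19887\right) - 26832 = \left(\left(13225 + 6095 + 4081 + 8855\right) + 19887\right) - 26832 = \left(32256 + 19887\right) - 26832 = 52143 - 26832 = 25311$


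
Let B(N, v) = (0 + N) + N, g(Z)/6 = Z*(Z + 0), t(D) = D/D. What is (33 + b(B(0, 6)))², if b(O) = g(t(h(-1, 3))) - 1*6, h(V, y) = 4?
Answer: 1089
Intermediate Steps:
t(D) = 1
g(Z) = 6*Z² (g(Z) = 6*(Z*(Z + 0)) = 6*(Z*Z) = 6*Z²)
B(N, v) = 2*N (B(N, v) = N + N = 2*N)
b(O) = 0 (b(O) = 6*1² - 1*6 = 6*1 - 6 = 6 - 6 = 0)
(33 + b(B(0, 6)))² = (33 + 0)² = 33² = 1089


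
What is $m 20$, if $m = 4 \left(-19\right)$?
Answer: $-1520$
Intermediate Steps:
$m = -76$
$m 20 = \left(-76\right) 20 = -1520$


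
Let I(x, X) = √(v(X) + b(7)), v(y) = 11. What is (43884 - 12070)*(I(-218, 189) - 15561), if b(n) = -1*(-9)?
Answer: -495057654 + 63628*√5 ≈ -4.9492e+8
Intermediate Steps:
b(n) = 9
I(x, X) = 2*√5 (I(x, X) = √(11 + 9) = √20 = 2*√5)
(43884 - 12070)*(I(-218, 189) - 15561) = (43884 - 12070)*(2*√5 - 15561) = 31814*(-15561 + 2*√5) = -495057654 + 63628*√5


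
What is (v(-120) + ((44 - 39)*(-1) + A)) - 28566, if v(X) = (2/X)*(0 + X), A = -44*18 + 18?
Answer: -29343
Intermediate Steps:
A = -774 (A = -792 + 18 = -774)
v(X) = 2 (v(X) = (2/X)*X = 2)
(v(-120) + ((44 - 39)*(-1) + A)) - 28566 = (2 + ((44 - 39)*(-1) - 774)) - 28566 = (2 + (5*(-1) - 774)) - 28566 = (2 + (-5 - 774)) - 28566 = (2 - 779) - 28566 = -777 - 28566 = -29343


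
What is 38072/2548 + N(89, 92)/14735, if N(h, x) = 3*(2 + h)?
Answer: 20060233/1340885 ≈ 14.960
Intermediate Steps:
N(h, x) = 6 + 3*h
38072/2548 + N(89, 92)/14735 = 38072/2548 + (6 + 3*89)/14735 = 38072*(1/2548) + (6 + 267)*(1/14735) = 9518/637 + 273*(1/14735) = 9518/637 + 39/2105 = 20060233/1340885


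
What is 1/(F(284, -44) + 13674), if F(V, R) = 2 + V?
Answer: 1/13960 ≈ 7.1633e-5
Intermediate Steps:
1/(F(284, -44) + 13674) = 1/((2 + 284) + 13674) = 1/(286 + 13674) = 1/13960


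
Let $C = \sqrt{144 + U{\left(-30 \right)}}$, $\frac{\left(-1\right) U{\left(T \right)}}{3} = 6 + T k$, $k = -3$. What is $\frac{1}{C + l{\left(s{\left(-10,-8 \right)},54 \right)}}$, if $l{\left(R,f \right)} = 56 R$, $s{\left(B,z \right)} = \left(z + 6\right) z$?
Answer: $\frac{56}{50185} - \frac{3 i}{200740} \approx 0.0011159 - 1.4945 \cdot 10^{-5} i$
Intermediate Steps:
$s{\left(B,z \right)} = z \left(6 + z\right)$ ($s{\left(B,z \right)} = \left(6 + z\right) z = z \left(6 + z\right)$)
$U{\left(T \right)} = -18 + 9 T$ ($U{\left(T \right)} = - 3 \left(6 + T \left(-3\right)\right) = - 3 \left(6 - 3 T\right) = -18 + 9 T$)
$C = 12 i$ ($C = \sqrt{144 + \left(-18 + 9 \left(-30\right)\right)} = \sqrt{144 - 288} = \sqrt{-144} = 12 i \approx 12.0 i$)
$\frac{1}{C + l{\left(s{\left(-10,-8 \right)},54 \right)}} = \frac{1}{12 i + 56 \left(- 8 \left(6 - 8\right)\right)} = \frac{1}{12 i + 56 \left(\left(-8\right) \left(-2\right)\right)} = \frac{1}{12 i + 56 \cdot 16} = \frac{1}{12 i + 896} = \frac{1}{896 + 12 i} = \frac{896 - 12 i}{802960}$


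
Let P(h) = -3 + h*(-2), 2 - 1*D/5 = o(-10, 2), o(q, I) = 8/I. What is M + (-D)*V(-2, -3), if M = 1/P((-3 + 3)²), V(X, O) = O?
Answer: -91/3 ≈ -30.333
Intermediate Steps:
D = -10 (D = 10 - 40/2 = 10 - 5*4 = 10 - 20 = -10)
P(h) = -3 - 2*h
M = -⅓ (M = 1/(-3 - 2*(-3 + 3)²) = 1/(-3 - 2*0²) = 1/(-3 - 2*0) = 1/(-3 + 0) = 1/(-3) = -⅓ ≈ -0.33333)
M + (-D)*V(-2, -3) = -⅓ - 1*(-10)*(-3) = -⅓ + 10*(-3) = -⅓ - 30 = -91/3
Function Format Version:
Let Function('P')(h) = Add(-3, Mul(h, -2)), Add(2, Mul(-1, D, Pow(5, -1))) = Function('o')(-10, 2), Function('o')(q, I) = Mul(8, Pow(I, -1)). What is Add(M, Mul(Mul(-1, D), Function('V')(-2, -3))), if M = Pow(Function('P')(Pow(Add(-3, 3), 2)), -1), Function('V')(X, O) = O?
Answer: Rational(-91, 3) ≈ -30.333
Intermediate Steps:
D = -10 (D = Add(10, Mul(-5, Mul(8, Pow(2, -1)))) = Add(10, Mul(-5, Mul(8, Rational(1, 2)))) = Add(10, Mul(-5, 4)) = Add(10, -20) = -10)
Function('P')(h) = Add(-3, Mul(-2, h))
M = Rational(-1, 3) (M = Pow(Add(-3, Mul(-2, Pow(Add(-3, 3), 2))), -1) = Pow(Add(-3, Mul(-2, Pow(0, 2))), -1) = Pow(Add(-3, Mul(-2, 0)), -1) = Pow(Add(-3, 0), -1) = Pow(-3, -1) = Rational(-1, 3) ≈ -0.33333)
Add(M, Mul(Mul(-1, D), Function('V')(-2, -3))) = Add(Rational(-1, 3), Mul(Mul(-1, -10), -3)) = Add(Rational(-1, 3), Mul(10, -3)) = Add(Rational(-1, 3), -30) = Rational(-91, 3)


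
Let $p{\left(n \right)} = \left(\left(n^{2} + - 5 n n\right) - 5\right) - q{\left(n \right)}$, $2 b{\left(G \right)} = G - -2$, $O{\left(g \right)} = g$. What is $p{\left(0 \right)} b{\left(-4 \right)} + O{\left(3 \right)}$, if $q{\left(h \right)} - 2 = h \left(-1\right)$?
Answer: $10$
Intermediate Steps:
$b{\left(G \right)} = 1 + \frac{G}{2}$ ($b{\left(G \right)} = \frac{G - -2}{2} = \frac{G + 2}{2} = \frac{2 + G}{2} = 1 + \frac{G}{2}$)
$q{\left(h \right)} = 2 - h$ ($q{\left(h \right)} = 2 + h \left(-1\right) = 2 - h$)
$p{\left(n \right)} = -7 + n - 4 n^{2}$ ($p{\left(n \right)} = \left(\left(n^{2} + - 5 n n\right) - 5\right) - \left(2 - n\right) = \left(\left(n^{2} - 5 n^{2}\right) - 5\right) + \left(-2 + n\right) = \left(- 4 n^{2} - 5\right) + \left(-2 + n\right) = \left(-5 - 4 n^{2}\right) + \left(-2 + n\right) = -7 + n - 4 n^{2}$)
$p{\left(0 \right)} b{\left(-4 \right)} + O{\left(3 \right)} = \left(-7 + 0 - 4 \cdot 0^{2}\right) \left(1 + \frac{1}{2} \left(-4\right)\right) + 3 = \left(-7 + 0 - 0\right) \left(1 - 2\right) + 3 = \left(-7 + 0 + 0\right) \left(-1\right) + 3 = \left(-7\right) \left(-1\right) + 3 = 7 + 3 = 10$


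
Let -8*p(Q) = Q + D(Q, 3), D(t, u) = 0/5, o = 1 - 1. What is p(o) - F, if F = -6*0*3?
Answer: 0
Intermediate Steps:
o = 0
D(t, u) = 0 (D(t, u) = 0*(1/5) = 0)
p(Q) = -Q/8 (p(Q) = -(Q + 0)/8 = -Q/8)
F = 0 (F = 0*3 = 0)
p(o) - F = -1/8*0 - 1*0 = 0 + 0 = 0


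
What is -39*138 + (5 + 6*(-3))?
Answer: -5395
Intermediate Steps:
-39*138 + (5 + 6*(-3)) = -5382 + (5 - 18) = -5382 - 13 = -5395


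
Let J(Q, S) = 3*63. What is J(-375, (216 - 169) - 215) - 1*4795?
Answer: -4606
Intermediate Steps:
J(Q, S) = 189
J(-375, (216 - 169) - 215) - 1*4795 = 189 - 1*4795 = 189 - 4795 = -4606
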